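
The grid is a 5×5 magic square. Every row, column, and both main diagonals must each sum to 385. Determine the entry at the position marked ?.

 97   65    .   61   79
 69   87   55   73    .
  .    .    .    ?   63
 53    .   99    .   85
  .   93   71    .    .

The remaining cell in row 1 is (1,3) = 385 − 302 = 83.
Row 2 must total 385; the given cells sum to 284, so (2,5) = 101.
Column 3: 83 + 55 + 99 + 71 + ? = 385, so (3,3) = 77.
Using column 5: 79 + 101 + 63 + 85 + ? → (5,5) = 385 − 328 = 57.
Using main diagonal: 97 + 87 + 77 + 57 + ? → (4,4) = 385 − 318 = 67.
Row 4 must total 385; the given cells sum to 304, so (4,2) = 81.
From column 2, 385 − (65 + 87 + 81 + 93) gives (3,2) = 59.
Using anti-diagonal: 79 + 73 + 77 + 81 + ? → (5,1) = 385 − 310 = 75.
Row 5 needs 385; the known cells sum to 296, so (5,4) = 89.
Using column 1: 97 + 69 + 53 + 75 + ? → (3,1) = 385 − 294 = 91.
The remaining cell in column 4 is (3,4) = 385 − 290 = 95.

95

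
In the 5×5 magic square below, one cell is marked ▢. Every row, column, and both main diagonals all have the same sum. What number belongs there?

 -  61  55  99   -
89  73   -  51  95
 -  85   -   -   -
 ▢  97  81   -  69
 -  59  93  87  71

Column 2 is complete and sums to 375; that is the magic constant.
Row 2 must total 375; the given cells sum to 308, so (2,3) = 67.
Using row 5: 59 + 93 + 87 + 71 + ? → (5,1) = 375 − 310 = 65.
Column 3: 55 + 67 + 81 + 93 + ? = 375, so (3,3) = 79.
Anti-diagonal: 51 + 79 + 97 + 65 + ? = 375, so (1,5) = 83.
Using row 1: 61 + 55 + 99 + 83 + ? → (1,1) = 375 − 298 = 77.
Column 5 must total 375; the given cells sum to 318, so (3,5) = 57.
From main diagonal, 375 − (77 + 73 + 79 + 71) gives (4,4) = 75.
Row 4 must total 375; the given cells sum to 322, so (4,1) = 53.

53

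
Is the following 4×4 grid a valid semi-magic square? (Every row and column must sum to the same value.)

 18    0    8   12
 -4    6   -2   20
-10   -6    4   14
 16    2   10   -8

Row 1: 18 + 0 + 8 + 12 = 38.
Row 2: -4 + 6 + (-2) + 20 = 20.
Row 3: -10 + (-6) + 4 + 14 = 2.
Row 4: 16 + 2 + 10 + (-8) = 20.
Column 1: 18 + (-4) + (-10) + 16 = 20.
Column 2: 0 + 6 + (-6) + 2 = 2.
Column 3: 8 + (-2) + 4 + 10 = 20.
Column 4: 12 + 20 + 14 + (-8) = 38.

No — row 2 sums to 20 but column 4 sums to 38.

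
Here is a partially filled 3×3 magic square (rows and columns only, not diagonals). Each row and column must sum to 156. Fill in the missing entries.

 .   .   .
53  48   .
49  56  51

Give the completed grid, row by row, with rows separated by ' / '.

54 52 50 / 53 48 55 / 49 56 51

Using row 2: 53 + 48 + ? → (2,3) = 156 − 101 = 55.
The remaining cell in column 1 is (1,1) = 156 − 102 = 54.
Column 2 needs 156; the known cells sum to 104, so (1,2) = 52.
From column 3, 156 − (55 + 51) gives (1,3) = 50.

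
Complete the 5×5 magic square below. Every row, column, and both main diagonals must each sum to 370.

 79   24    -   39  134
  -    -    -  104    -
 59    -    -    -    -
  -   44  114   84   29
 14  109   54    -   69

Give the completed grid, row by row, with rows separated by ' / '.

The remaining cell in row 1 is (1,3) = 370 − 276 = 94.
From row 4, 370 − (44 + 114 + 84 + 29) gives (4,1) = 99.
Row 5: 14 + 109 + 54 + 69 + ? = 370, so (5,4) = 124.
Using column 1: 79 + 59 + 99 + 14 + ? → (2,1) = 370 − 251 = 119.
Using column 4: 39 + 104 + 84 + 124 + ? → (3,4) = 370 − 351 = 19.
Anti-diagonal needs 370; the known cells sum to 296, so (3,3) = 74.
Column 3 needs 370; the known cells sum to 336, so (2,3) = 34.
The remaining cell in main diagonal is (2,2) = 370 − 306 = 64.
Row 2 must total 370; the given cells sum to 321, so (2,5) = 49.
From column 2, 370 − (24 + 64 + 44 + 109) gives (3,2) = 129.
Column 5 must total 370; the given cells sum to 281, so (3,5) = 89.

79 24 94 39 134 / 119 64 34 104 49 / 59 129 74 19 89 / 99 44 114 84 29 / 14 109 54 124 69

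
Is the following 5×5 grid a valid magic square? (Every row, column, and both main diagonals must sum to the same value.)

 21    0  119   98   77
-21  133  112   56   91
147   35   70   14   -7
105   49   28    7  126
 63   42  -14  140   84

Row 1: 21 + 0 + 119 + 98 + 77 = 315.
Row 2: -21 + 133 + 112 + 56 + 91 = 371.
Row 3: 147 + 35 + 70 + 14 + (-7) = 259.
Row 4: 105 + 49 + 28 + 7 + 126 = 315.
Row 5: 63 + 42 + (-14) + 140 + 84 = 315.
Column 1: 21 + (-21) + 147 + 105 + 63 = 315.
Column 2: 0 + 133 + 35 + 49 + 42 = 259.
Column 3: 119 + 112 + 70 + 28 + (-14) = 315.
Column 4: 98 + 56 + 14 + 7 + 140 = 315.
Column 5: 77 + 91 + (-7) + 126 + 84 = 371.
Main diagonal: 21 + 133 + 70 + 7 + 84 = 315.
Anti-diagonal: 77 + 56 + 70 + 49 + 63 = 315.

No — row 4 sums to 315 but row 2 sums to 371.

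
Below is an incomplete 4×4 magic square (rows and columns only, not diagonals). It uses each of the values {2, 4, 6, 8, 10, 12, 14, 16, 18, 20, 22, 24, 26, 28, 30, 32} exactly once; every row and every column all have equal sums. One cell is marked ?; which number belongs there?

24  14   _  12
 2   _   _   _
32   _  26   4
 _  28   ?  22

The 16 entries sum to 272, so each line sums to 272/4 = 68.
Row 1 needs 68; the known cells sum to 50, so (1,3) = 18.
Row 3 needs 68; the known cells sum to 62, so (3,2) = 6.
From column 1, 68 − (24 + 2 + 32) gives (4,1) = 10.
The remaining cell in column 2 is (2,2) = 68 − 48 = 20.
From column 4, 68 − (12 + 4 + 22) gives (2,4) = 30.
Using row 2: 2 + 20 + 30 + ? → (2,3) = 68 − 52 = 16.
Row 4 needs 68; the known cells sum to 60, so (4,3) = 8.

8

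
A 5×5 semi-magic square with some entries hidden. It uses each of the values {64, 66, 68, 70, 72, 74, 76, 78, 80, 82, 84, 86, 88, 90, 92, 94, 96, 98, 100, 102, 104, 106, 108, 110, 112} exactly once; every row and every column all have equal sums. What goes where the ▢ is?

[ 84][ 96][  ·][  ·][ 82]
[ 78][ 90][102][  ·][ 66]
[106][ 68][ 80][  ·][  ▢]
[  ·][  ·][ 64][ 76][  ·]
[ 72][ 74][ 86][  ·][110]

The 25 entries sum to 2200, so each line sums to 2200/5 = 440.
Using row 2: 78 + 90 + 102 + 66 + ? → (2,4) = 440 − 336 = 104.
The remaining cell in row 5 is (5,4) = 440 − 342 = 98.
Column 1 needs 440; the known cells sum to 340, so (4,1) = 100.
From column 2, 440 − (96 + 90 + 68 + 74) gives (4,2) = 112.
From column 3, 440 − (102 + 80 + 64 + 86) gives (1,3) = 108.
The remaining cell in row 1 is (1,4) = 440 − 370 = 70.
Using row 4: 100 + 112 + 64 + 76 + ? → (4,5) = 440 − 352 = 88.
Column 4 must total 440; the given cells sum to 348, so (3,4) = 92.
Column 5 needs 440; the known cells sum to 346, so (3,5) = 94.

94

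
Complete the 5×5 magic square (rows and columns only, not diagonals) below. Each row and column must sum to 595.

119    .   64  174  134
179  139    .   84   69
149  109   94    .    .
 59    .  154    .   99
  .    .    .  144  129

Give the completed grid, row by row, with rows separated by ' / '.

119 104 64 174 134 / 179 139 124 84 69 / 149 109 94 79 164 / 59 169 154 114 99 / 89 74 159 144 129

The remaining cell in row 1 is (1,2) = 595 − 491 = 104.
Row 2: 179 + 139 + 84 + 69 + ? = 595, so (2,3) = 124.
Column 1 must total 595; the given cells sum to 506, so (5,1) = 89.
Column 3: 64 + 124 + 94 + 154 + ? = 595, so (5,3) = 159.
Using column 5: 134 + 69 + 99 + 129 + ? → (3,5) = 595 − 431 = 164.
The remaining cell in row 3 is (3,4) = 595 − 516 = 79.
Row 5: 89 + 159 + 144 + 129 + ? = 595, so (5,2) = 74.
The remaining cell in column 2 is (4,2) = 595 − 426 = 169.
Column 4: 174 + 84 + 79 + 144 + ? = 595, so (4,4) = 114.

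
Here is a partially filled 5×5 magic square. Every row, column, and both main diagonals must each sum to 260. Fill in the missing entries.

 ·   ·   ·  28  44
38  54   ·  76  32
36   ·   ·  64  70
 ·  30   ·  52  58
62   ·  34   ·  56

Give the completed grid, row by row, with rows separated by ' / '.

50 66 72 28 44 / 38 54 60 76 32 / 36 42 48 64 70 / 74 30 46 52 58 / 62 68 34 40 56

Row 2: 38 + 54 + 76 + 32 + ? = 260, so (2,3) = 60.
The remaining cell in column 4 is (5,4) = 260 − 220 = 40.
Anti-diagonal: 44 + 76 + 30 + 62 + ? = 260, so (3,3) = 48.
Row 3: 36 + 48 + 64 + 70 + ? = 260, so (3,2) = 42.
Row 5: 62 + 34 + 40 + 56 + ? = 260, so (5,2) = 68.
Using column 2: 54 + 42 + 30 + 68 + ? → (1,2) = 260 − 194 = 66.
Using main diagonal: 54 + 48 + 52 + 56 + ? → (1,1) = 260 − 210 = 50.
From row 1, 260 − (50 + 66 + 28 + 44) gives (1,3) = 72.
Column 1: 50 + 38 + 36 + 62 + ? = 260, so (4,1) = 74.
Column 3: 72 + 60 + 48 + 34 + ? = 260, so (4,3) = 46.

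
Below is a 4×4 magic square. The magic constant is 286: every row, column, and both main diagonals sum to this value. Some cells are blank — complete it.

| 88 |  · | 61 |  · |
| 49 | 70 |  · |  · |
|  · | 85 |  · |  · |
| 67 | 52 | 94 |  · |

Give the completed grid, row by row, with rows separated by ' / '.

88 79 61 58 / 49 70 76 91 / 82 85 55 64 / 67 52 94 73

The remaining cell in row 4 is (4,4) = 286 − 213 = 73.
Column 1: 88 + 49 + 67 + ? = 286, so (3,1) = 82.
The remaining cell in column 2 is (1,2) = 286 − 207 = 79.
Using main diagonal: 88 + 70 + 73 + ? → (3,3) = 286 − 231 = 55.
Row 1 needs 286; the known cells sum to 228, so (1,4) = 58.
Row 3 needs 286; the known cells sum to 222, so (3,4) = 64.
From column 3, 286 − (61 + 55 + 94) gives (2,3) = 76.
Column 4 needs 286; the known cells sum to 195, so (2,4) = 91.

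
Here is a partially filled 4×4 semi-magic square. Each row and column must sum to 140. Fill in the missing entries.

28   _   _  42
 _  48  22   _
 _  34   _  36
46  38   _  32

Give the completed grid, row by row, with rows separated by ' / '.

Using row 4: 46 + 38 + 32 + ? → (4,3) = 140 − 116 = 24.
Column 2 must total 140; the given cells sum to 120, so (1,2) = 20.
Column 4 must total 140; the given cells sum to 110, so (2,4) = 30.
Row 1 must total 140; the given cells sum to 90, so (1,3) = 50.
Row 2 must total 140; the given cells sum to 100, so (2,1) = 40.
Using column 1: 28 + 40 + 46 + ? → (3,1) = 140 − 114 = 26.
Column 3: 50 + 22 + 24 + ? = 140, so (3,3) = 44.

28 20 50 42 / 40 48 22 30 / 26 34 44 36 / 46 38 24 32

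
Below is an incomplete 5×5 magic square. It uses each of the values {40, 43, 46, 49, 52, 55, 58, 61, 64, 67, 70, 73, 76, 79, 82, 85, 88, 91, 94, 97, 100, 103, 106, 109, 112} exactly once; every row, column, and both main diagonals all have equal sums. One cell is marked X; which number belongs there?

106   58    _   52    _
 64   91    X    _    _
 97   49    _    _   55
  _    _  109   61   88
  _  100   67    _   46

43

The 25 entries sum to 1900, so each line sums to 1900/5 = 380.
Column 2: 58 + 91 + 49 + 100 + ? = 380, so (4,2) = 82.
From main diagonal, 380 − (106 + 91 + 61 + 46) gives (3,3) = 76.
Using row 3: 97 + 49 + 76 + 55 + ? → (3,4) = 380 − 277 = 103.
Row 4: 82 + 109 + 61 + 88 + ? = 380, so (4,1) = 40.
Column 1 must total 380; the given cells sum to 307, so (5,1) = 73.
The remaining cell in row 5 is (5,4) = 380 − 286 = 94.
From column 4, 380 − (52 + 103 + 61 + 94) gives (2,4) = 70.
Anti-diagonal: 70 + 76 + 82 + 73 + ? = 380, so (1,5) = 79.
Row 1 needs 380; the known cells sum to 295, so (1,3) = 85.
The remaining cell in column 3 is (2,3) = 380 − 337 = 43.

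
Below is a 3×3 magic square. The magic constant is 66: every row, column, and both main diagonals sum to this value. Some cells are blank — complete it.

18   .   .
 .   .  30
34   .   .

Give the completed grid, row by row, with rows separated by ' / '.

18 38 10 / 14 22 30 / 34 6 26

The remaining cell in column 1 is (2,1) = 66 − 52 = 14.
Row 2 must total 66; the given cells sum to 44, so (2,2) = 22.
Main diagonal must total 66; the given cells sum to 40, so (3,3) = 26.
Anti-diagonal: 22 + 34 + ? = 66, so (1,3) = 10.
Row 1 must total 66; the given cells sum to 28, so (1,2) = 38.
The remaining cell in row 3 is (3,2) = 66 − 60 = 6.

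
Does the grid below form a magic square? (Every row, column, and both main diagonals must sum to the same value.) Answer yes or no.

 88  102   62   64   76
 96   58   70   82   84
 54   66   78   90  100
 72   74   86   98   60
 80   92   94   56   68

Row 1: 88 + 102 + 62 + 64 + 76 = 392.
Row 2: 96 + 58 + 70 + 82 + 84 = 390.
Row 3: 54 + 66 + 78 + 90 + 100 = 388.
Row 4: 72 + 74 + 86 + 98 + 60 = 390.
Row 5: 80 + 92 + 94 + 56 + 68 = 390.
Column 1: 88 + 96 + 54 + 72 + 80 = 390.
Column 2: 102 + 58 + 66 + 74 + 92 = 392.
Column 3: 62 + 70 + 78 + 86 + 94 = 390.
Column 4: 64 + 82 + 90 + 98 + 56 = 390.
Column 5: 76 + 84 + 100 + 60 + 68 = 388.
Main diagonal: 88 + 58 + 78 + 98 + 68 = 390.
Anti-diagonal: 76 + 82 + 78 + 74 + 80 = 390.

No — row 4 sums to 390 but column 2 sums to 392.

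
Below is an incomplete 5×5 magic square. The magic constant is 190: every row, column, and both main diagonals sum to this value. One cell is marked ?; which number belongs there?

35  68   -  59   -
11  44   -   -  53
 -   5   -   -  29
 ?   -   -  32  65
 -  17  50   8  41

23

Row 5 needs 190; the known cells sum to 116, so (5,1) = 74.
Using column 2: 68 + 44 + 5 + 17 + ? → (4,2) = 190 − 134 = 56.
Column 5 must total 190; the given cells sum to 188, so (1,5) = 2.
Main diagonal: 35 + 44 + 32 + 41 + ? = 190, so (3,3) = 38.
Anti-diagonal must total 190; the given cells sum to 170, so (2,4) = 20.
Row 1 needs 190; the known cells sum to 164, so (1,3) = 26.
Row 2 must total 190; the given cells sum to 128, so (2,3) = 62.
Column 3: 26 + 62 + 38 + 50 + ? = 190, so (4,3) = 14.
From column 4, 190 − (59 + 20 + 32 + 8) gives (3,4) = 71.
The remaining cell in row 3 is (3,1) = 190 − 143 = 47.
Row 4 must total 190; the given cells sum to 167, so (4,1) = 23.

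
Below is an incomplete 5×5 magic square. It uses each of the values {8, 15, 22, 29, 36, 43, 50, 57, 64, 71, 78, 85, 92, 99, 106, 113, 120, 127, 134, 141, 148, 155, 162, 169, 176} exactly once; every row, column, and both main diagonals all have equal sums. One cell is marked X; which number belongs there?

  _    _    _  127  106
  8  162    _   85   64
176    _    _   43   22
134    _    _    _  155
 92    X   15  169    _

71

The 25 entries sum to 2300, so each line sums to 2300/5 = 460.
Row 2: 8 + 162 + 85 + 64 + ? = 460, so (2,3) = 141.
From column 1, 460 − (8 + 176 + 134 + 92) gives (1,1) = 50.
The remaining cell in column 4 is (4,4) = 460 − 424 = 36.
From column 5, 460 − (106 + 64 + 22 + 155) gives (5,5) = 113.
Main diagonal must total 460; the given cells sum to 361, so (3,3) = 99.
Using anti-diagonal: 106 + 85 + 99 + 92 + ? → (4,2) = 460 − 382 = 78.
Row 3 must total 460; the given cells sum to 340, so (3,2) = 120.
Row 4: 134 + 78 + 36 + 155 + ? = 460, so (4,3) = 57.
Row 5 needs 460; the known cells sum to 389, so (5,2) = 71.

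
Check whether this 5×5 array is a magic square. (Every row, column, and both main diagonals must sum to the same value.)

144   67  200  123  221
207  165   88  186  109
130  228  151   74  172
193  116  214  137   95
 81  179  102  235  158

Yes

Row 1: 144 + 67 + 200 + 123 + 221 = 755.
Row 2: 207 + 165 + 88 + 186 + 109 = 755.
Row 3: 130 + 228 + 151 + 74 + 172 = 755.
Row 4: 193 + 116 + 214 + 137 + 95 = 755.
Row 5: 81 + 179 + 102 + 235 + 158 = 755.
Column 1: 144 + 207 + 130 + 193 + 81 = 755.
Column 2: 67 + 165 + 228 + 116 + 179 = 755.
Column 3: 200 + 88 + 151 + 214 + 102 = 755.
Column 4: 123 + 186 + 74 + 137 + 235 = 755.
Column 5: 221 + 109 + 172 + 95 + 158 = 755.
Main diagonal: 144 + 165 + 151 + 137 + 158 = 755.
Anti-diagonal: 221 + 186 + 151 + 116 + 81 = 755.
All lines sum to 755.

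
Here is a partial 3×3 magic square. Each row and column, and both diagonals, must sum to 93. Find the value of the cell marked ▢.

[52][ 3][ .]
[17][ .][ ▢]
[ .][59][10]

45

Using row 1: 52 + 3 + ? → (1,3) = 93 − 55 = 38.
Row 3 must total 93; the given cells sum to 69, so (3,1) = 24.
From column 2, 93 − (3 + 59) gives (2,2) = 31.
From column 3, 93 − (38 + 10) gives (2,3) = 45.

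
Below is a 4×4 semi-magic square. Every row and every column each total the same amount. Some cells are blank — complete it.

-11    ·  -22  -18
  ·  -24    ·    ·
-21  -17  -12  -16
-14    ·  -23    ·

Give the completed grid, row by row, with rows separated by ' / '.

-11 -15 -22 -18 / -20 -24 -9 -13 / -21 -17 -12 -16 / -14 -10 -23 -19

Row 3 is already complete: -21 + -17 + -12 + -16 = -66, so that is the magic constant.
Row 1: -11 + (-22) + (-18) + ? = -66, so (1,2) = -15.
The remaining cell in column 1 is (2,1) = -66 − (-46) = -20.
From column 2, -66 − (-15 + (-24) + (-17)) gives (4,2) = -10.
Using column 3: -22 + (-12) + (-23) + ? → (2,3) = -66 − (-57) = -9.
Row 2: -20 + (-24) + (-9) + ? = -66, so (2,4) = -13.
Using row 4: -14 + (-10) + (-23) + ? → (4,4) = -66 − (-47) = -19.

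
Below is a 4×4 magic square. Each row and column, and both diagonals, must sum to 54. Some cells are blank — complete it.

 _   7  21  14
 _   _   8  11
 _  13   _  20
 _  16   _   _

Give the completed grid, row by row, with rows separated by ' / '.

Using row 1: 7 + 21 + 14 + ? → (1,1) = 54 − 42 = 12.
Using column 2: 7 + 13 + 16 + ? → (2,2) = 54 − 36 = 18.
Column 4 must total 54; the given cells sum to 45, so (4,4) = 9.
From main diagonal, 54 − (12 + 18 + 9) gives (3,3) = 15.
The remaining cell in anti-diagonal is (4,1) = 54 − 35 = 19.
Using row 2: 18 + 8 + 11 + ? → (2,1) = 54 − 37 = 17.
Row 3: 13 + 15 + 20 + ? = 54, so (3,1) = 6.
From row 4, 54 − (19 + 16 + 9) gives (4,3) = 10.

12 7 21 14 / 17 18 8 11 / 6 13 15 20 / 19 16 10 9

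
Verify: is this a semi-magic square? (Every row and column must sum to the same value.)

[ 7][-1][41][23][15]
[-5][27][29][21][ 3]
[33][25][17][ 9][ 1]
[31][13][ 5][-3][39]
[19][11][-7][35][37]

No — row 2 sums to 75 but row 4 sums to 85.

Row 1: 7 + (-1) + 41 + 23 + 15 = 85.
Row 2: -5 + 27 + 29 + 21 + 3 = 75.
Row 3: 33 + 25 + 17 + 9 + 1 = 85.
Row 4: 31 + 13 + 5 + (-3) + 39 = 85.
Row 5: 19 + 11 + (-7) + 35 + 37 = 95.
Column 1: 7 + (-5) + 33 + 31 + 19 = 85.
Column 2: -1 + 27 + 25 + 13 + 11 = 75.
Column 3: 41 + 29 + 17 + 5 + (-7) = 85.
Column 4: 23 + 21 + 9 + (-3) + 35 = 85.
Column 5: 15 + 3 + 1 + 39 + 37 = 95.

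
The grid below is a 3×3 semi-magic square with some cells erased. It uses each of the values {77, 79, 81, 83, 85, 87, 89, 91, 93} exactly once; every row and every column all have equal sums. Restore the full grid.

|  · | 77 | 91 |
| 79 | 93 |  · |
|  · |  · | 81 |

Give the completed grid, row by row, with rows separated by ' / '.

87 77 91 / 79 93 83 / 89 85 81

The 9 entries sum to 765, so each line sums to 765/3 = 255.
From row 1, 255 − (77 + 91) gives (1,1) = 87.
Row 2 must total 255; the given cells sum to 172, so (2,3) = 83.
Column 1 needs 255; the known cells sum to 166, so (3,1) = 89.
Using column 2: 77 + 93 + ? → (3,2) = 255 − 170 = 85.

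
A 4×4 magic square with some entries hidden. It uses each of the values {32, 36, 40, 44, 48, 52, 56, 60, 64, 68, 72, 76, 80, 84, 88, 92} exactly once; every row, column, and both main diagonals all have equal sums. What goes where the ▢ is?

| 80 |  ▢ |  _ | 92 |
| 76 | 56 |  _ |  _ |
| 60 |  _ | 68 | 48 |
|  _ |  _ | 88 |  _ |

The 16 entries sum to 992, so each line sums to 992/4 = 248.
From row 3, 248 − (60 + 68 + 48) gives (3,2) = 72.
The remaining cell in column 1 is (4,1) = 248 − 216 = 32.
Using main diagonal: 80 + 56 + 68 + ? → (4,4) = 248 − 204 = 44.
The remaining cell in anti-diagonal is (2,3) = 248 − 196 = 52.
Row 2 needs 248; the known cells sum to 184, so (2,4) = 64.
Row 4 needs 248; the known cells sum to 164, so (4,2) = 84.
Column 2 needs 248; the known cells sum to 212, so (1,2) = 36.

36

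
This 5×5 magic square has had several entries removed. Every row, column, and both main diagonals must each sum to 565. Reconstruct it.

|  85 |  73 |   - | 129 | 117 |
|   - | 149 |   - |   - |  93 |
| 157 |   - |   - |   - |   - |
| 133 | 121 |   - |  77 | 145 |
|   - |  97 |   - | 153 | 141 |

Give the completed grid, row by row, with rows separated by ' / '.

85 73 161 129 117 / 81 149 137 105 93 / 157 125 113 101 69 / 133 121 89 77 145 / 109 97 65 153 141

From row 1, 565 − (85 + 73 + 129 + 117) gives (1,3) = 161.
Using row 4: 133 + 121 + 77 + 145 + ? → (4,3) = 565 − 476 = 89.
Column 2: 73 + 149 + 121 + 97 + ? = 565, so (3,2) = 125.
Column 5 needs 565; the known cells sum to 496, so (3,5) = 69.
Main diagonal needs 565; the known cells sum to 452, so (3,3) = 113.
From row 3, 565 − (157 + 125 + 113 + 69) gives (3,4) = 101.
From column 4, 565 − (129 + 101 + 77 + 153) gives (2,4) = 105.
From anti-diagonal, 565 − (117 + 105 + 113 + 121) gives (5,1) = 109.
The remaining cell in row 5 is (5,3) = 565 − 500 = 65.
Column 1 needs 565; the known cells sum to 484, so (2,1) = 81.
The remaining cell in column 3 is (2,3) = 565 − 428 = 137.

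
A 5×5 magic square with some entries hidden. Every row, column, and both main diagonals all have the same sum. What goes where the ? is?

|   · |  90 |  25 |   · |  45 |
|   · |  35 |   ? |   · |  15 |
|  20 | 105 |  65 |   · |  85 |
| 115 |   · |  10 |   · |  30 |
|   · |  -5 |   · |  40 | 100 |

95

Column 5 is complete and sums to 275; that is the magic constant.
Row 3: 20 + 105 + 65 + 85 + ? = 275, so (3,4) = 0.
Using column 2: 90 + 35 + 105 + (-5) + ? → (4,2) = 275 − 225 = 50.
Row 4 must total 275; the given cells sum to 205, so (4,4) = 70.
Main diagonal: 35 + 65 + 70 + 100 + ? = 275, so (1,1) = 5.
Row 1 must total 275; the given cells sum to 165, so (1,4) = 110.
Column 4: 110 + 0 + 70 + 40 + ? = 275, so (2,4) = 55.
The remaining cell in anti-diagonal is (5,1) = 275 − 215 = 60.
Row 5: 60 + (-5) + 40 + 100 + ? = 275, so (5,3) = 80.
Column 1 must total 275; the given cells sum to 200, so (2,1) = 75.
Column 3: 25 + 65 + 10 + 80 + ? = 275, so (2,3) = 95.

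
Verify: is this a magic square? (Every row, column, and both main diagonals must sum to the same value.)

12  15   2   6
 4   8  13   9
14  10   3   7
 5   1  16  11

No — row 2 sums to 34 but column 1 sums to 35.

Row 1: 12 + 15 + 2 + 6 = 35.
Row 2: 4 + 8 + 13 + 9 = 34.
Row 3: 14 + 10 + 3 + 7 = 34.
Row 4: 5 + 1 + 16 + 11 = 33.
Column 1: 12 + 4 + 14 + 5 = 35.
Column 2: 15 + 8 + 10 + 1 = 34.
Column 3: 2 + 13 + 3 + 16 = 34.
Column 4: 6 + 9 + 7 + 11 = 33.
Main diagonal: 12 + 8 + 3 + 11 = 34.
Anti-diagonal: 6 + 13 + 10 + 5 = 34.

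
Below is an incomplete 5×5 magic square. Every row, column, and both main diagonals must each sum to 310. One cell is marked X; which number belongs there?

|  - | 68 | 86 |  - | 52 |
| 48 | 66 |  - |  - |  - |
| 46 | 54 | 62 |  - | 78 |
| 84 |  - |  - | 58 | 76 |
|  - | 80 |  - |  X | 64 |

Using row 3: 46 + 54 + 62 + 78 + ? → (3,4) = 310 − 240 = 70.
Column 2: 68 + 66 + 54 + 80 + ? = 310, so (4,2) = 42.
Using column 5: 52 + 78 + 76 + 64 + ? → (2,5) = 310 − 270 = 40.
Main diagonal needs 310; the known cells sum to 250, so (1,1) = 60.
Using row 1: 60 + 68 + 86 + 52 + ? → (1,4) = 310 − 266 = 44.
Using row 4: 84 + 42 + 58 + 76 + ? → (4,3) = 310 − 260 = 50.
Column 1: 60 + 48 + 46 + 84 + ? = 310, so (5,1) = 72.
Anti-diagonal must total 310; the given cells sum to 228, so (2,4) = 82.
From row 2, 310 − (48 + 66 + 82 + 40) gives (2,3) = 74.
Column 3: 86 + 74 + 62 + 50 + ? = 310, so (5,3) = 38.
Column 4: 44 + 82 + 70 + 58 + ? = 310, so (5,4) = 56.

56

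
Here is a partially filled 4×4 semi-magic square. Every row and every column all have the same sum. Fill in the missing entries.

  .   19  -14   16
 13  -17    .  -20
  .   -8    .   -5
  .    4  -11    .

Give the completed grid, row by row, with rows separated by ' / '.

Column 2 is already complete: 19 + -17 + -8 + 4 = -2, so that is the magic constant.
The remaining cell in row 1 is (1,1) = -2 − 21 = -23.
From row 2, -2 − (13 + (-17) + (-20)) gives (2,3) = 22.
Column 3: -14 + 22 + (-11) + ? = -2, so (3,3) = 1.
Column 4: 16 + (-20) + (-5) + ? = -2, so (4,4) = 7.
Row 3 must total -2; the given cells sum to -12, so (3,1) = 10.
Row 4 must total -2; the given cells sum to 0, so (4,1) = -2.

-23 19 -14 16 / 13 -17 22 -20 / 10 -8 1 -5 / -2 4 -11 7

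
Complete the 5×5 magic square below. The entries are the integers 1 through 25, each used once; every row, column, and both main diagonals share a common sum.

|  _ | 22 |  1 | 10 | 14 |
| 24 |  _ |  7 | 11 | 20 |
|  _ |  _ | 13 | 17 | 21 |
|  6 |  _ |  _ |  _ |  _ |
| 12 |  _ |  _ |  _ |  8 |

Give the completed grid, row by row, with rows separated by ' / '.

The entries are 1 through 25, which sum to 325, so each line sums to 325/5 = 65.
Row 1 needs 65; the known cells sum to 47, so (1,1) = 18.
From row 2, 65 − (24 + 7 + 11 + 20) gives (2,2) = 3.
Column 1 must total 65; the given cells sum to 60, so (3,1) = 5.
Column 5: 14 + 20 + 21 + 8 + ? = 65, so (4,5) = 2.
Main diagonal: 18 + 3 + 13 + 8 + ? = 65, so (4,4) = 23.
From anti-diagonal, 65 − (14 + 11 + 13 + 12) gives (4,2) = 15.
Using row 3: 5 + 13 + 17 + 21 + ? → (3,2) = 65 − 56 = 9.
From row 4, 65 − (6 + 15 + 23 + 2) gives (4,3) = 19.
Column 2: 22 + 3 + 9 + 15 + ? = 65, so (5,2) = 16.
Column 3 needs 65; the known cells sum to 40, so (5,3) = 25.
The remaining cell in column 4 is (5,4) = 65 − 61 = 4.

18 22 1 10 14 / 24 3 7 11 20 / 5 9 13 17 21 / 6 15 19 23 2 / 12 16 25 4 8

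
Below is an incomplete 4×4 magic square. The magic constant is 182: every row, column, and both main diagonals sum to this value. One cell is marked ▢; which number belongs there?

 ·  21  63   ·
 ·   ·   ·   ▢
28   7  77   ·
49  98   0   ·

Row 3 needs 182; the known cells sum to 112, so (3,4) = 70.
Using row 4: 49 + 98 + 0 + ? → (4,4) = 182 − 147 = 35.
Column 2 must total 182; the given cells sum to 126, so (2,2) = 56.
The remaining cell in column 3 is (2,3) = 182 − 140 = 42.
From main diagonal, 182 − (56 + 77 + 35) gives (1,1) = 14.
The remaining cell in anti-diagonal is (1,4) = 182 − 98 = 84.
Column 1 must total 182; the given cells sum to 91, so (2,1) = 91.
The remaining cell in column 4 is (2,4) = 182 − 189 = -7.

-7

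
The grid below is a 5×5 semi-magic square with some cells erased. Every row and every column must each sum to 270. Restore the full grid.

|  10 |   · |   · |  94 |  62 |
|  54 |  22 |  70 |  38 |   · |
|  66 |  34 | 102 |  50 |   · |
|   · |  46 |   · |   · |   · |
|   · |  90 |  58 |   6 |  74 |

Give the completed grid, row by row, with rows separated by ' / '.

10 78 26 94 62 / 54 22 70 38 86 / 66 34 102 50 18 / 98 46 14 82 30 / 42 90 58 6 74

Row 2 needs 270; the known cells sum to 184, so (2,5) = 86.
Row 3: 66 + 34 + 102 + 50 + ? = 270, so (3,5) = 18.
Row 5 must total 270; the given cells sum to 228, so (5,1) = 42.
Column 1: 10 + 54 + 66 + 42 + ? = 270, so (4,1) = 98.
Column 2: 22 + 34 + 46 + 90 + ? = 270, so (1,2) = 78.
From column 4, 270 − (94 + 38 + 50 + 6) gives (4,4) = 82.
Column 5: 62 + 86 + 18 + 74 + ? = 270, so (4,5) = 30.
Using row 1: 10 + 78 + 94 + 62 + ? → (1,3) = 270 − 244 = 26.
From row 4, 270 − (98 + 46 + 82 + 30) gives (4,3) = 14.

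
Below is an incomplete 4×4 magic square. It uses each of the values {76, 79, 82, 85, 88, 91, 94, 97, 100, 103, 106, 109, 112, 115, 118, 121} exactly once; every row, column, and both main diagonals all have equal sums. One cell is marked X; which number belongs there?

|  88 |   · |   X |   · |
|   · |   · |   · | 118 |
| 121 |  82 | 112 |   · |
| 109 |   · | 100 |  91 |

85

The 16 entries sum to 1576, so each line sums to 1576/4 = 394.
Using row 3: 121 + 82 + 112 + ? → (3,4) = 394 − 315 = 79.
Row 4 needs 394; the known cells sum to 300, so (4,2) = 94.
Column 1 needs 394; the known cells sum to 318, so (2,1) = 76.
From column 4, 394 − (118 + 79 + 91) gives (1,4) = 106.
Main diagonal must total 394; the given cells sum to 291, so (2,2) = 103.
The remaining cell in anti-diagonal is (2,3) = 394 − 297 = 97.
Column 2: 103 + 82 + 94 + ? = 394, so (1,2) = 115.
Column 3 must total 394; the given cells sum to 309, so (1,3) = 85.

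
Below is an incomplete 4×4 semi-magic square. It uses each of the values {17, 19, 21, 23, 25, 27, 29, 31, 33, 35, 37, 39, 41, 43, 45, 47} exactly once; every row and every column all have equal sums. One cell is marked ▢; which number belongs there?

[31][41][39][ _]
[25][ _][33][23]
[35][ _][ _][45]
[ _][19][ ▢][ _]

29

The 16 entries sum to 512, so each line sums to 512/4 = 128.
Using row 1: 31 + 41 + 39 + ? → (1,4) = 128 − 111 = 17.
Row 2: 25 + 33 + 23 + ? = 128, so (2,2) = 47.
The remaining cell in column 1 is (4,1) = 128 − 91 = 37.
Column 2 needs 128; the known cells sum to 107, so (3,2) = 21.
Column 4 needs 128; the known cells sum to 85, so (4,4) = 43.
From row 3, 128 − (35 + 21 + 45) gives (3,3) = 27.
Using row 4: 37 + 19 + 43 + ? → (4,3) = 128 − 99 = 29.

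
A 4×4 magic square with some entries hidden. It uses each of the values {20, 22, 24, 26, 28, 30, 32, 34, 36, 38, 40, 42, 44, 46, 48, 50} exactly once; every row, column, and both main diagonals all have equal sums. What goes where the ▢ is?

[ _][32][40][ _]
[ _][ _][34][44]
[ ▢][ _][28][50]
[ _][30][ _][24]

26

The 16 entries sum to 560, so each line sums to 560/4 = 140.
Using column 3: 40 + 34 + 28 + ? → (4,3) = 140 − 102 = 38.
The remaining cell in column 4 is (1,4) = 140 − 118 = 22.
Row 1 must total 140; the given cells sum to 94, so (1,1) = 46.
Row 4: 30 + 38 + 24 + ? = 140, so (4,1) = 48.
The remaining cell in main diagonal is (2,2) = 140 − 98 = 42.
Using anti-diagonal: 22 + 34 + 48 + ? → (3,2) = 140 − 104 = 36.
Row 2 must total 140; the given cells sum to 120, so (2,1) = 20.
Row 3 needs 140; the known cells sum to 114, so (3,1) = 26.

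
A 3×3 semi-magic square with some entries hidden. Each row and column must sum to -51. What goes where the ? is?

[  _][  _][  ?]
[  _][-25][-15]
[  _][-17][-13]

-23

From row 2, -51 − (-25 + (-15)) gives (2,1) = -11.
Using row 3: -17 + (-13) + ? → (3,1) = -51 − (-30) = -21.
Column 1 needs -51; the known cells sum to -32, so (1,1) = -19.
The remaining cell in column 2 is (1,2) = -51 − (-42) = -9.
The remaining cell in column 3 is (1,3) = -51 − (-28) = -23.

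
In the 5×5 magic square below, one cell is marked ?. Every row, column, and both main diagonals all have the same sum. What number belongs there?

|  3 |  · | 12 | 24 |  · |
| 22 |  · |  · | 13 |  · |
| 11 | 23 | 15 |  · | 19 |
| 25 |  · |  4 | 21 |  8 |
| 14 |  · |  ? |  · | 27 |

Column 1 is complete and sums to 75; that is the magic constant.
Row 3 needs 75; the known cells sum to 68, so (3,4) = 7.
From row 4, 75 − (25 + 4 + 21 + 8) gives (4,2) = 17.
Column 4 must total 75; the given cells sum to 65, so (5,4) = 10.
Main diagonal needs 75; the known cells sum to 66, so (2,2) = 9.
Anti-diagonal must total 75; the given cells sum to 59, so (1,5) = 16.
Using row 1: 3 + 12 + 24 + 16 + ? → (1,2) = 75 − 55 = 20.
Column 2 needs 75; the known cells sum to 69, so (5,2) = 6.
Using column 5: 16 + 19 + 8 + 27 + ? → (2,5) = 75 − 70 = 5.
Row 2 needs 75; the known cells sum to 49, so (2,3) = 26.
Row 5 needs 75; the known cells sum to 57, so (5,3) = 18.

18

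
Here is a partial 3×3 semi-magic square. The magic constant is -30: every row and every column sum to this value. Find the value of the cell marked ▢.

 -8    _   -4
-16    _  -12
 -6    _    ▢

-14

Row 1: -8 + (-4) + ? = -30, so (1,2) = -18.
The remaining cell in row 2 is (2,2) = -30 − (-28) = -2.
Using column 2: -18 + (-2) + ? → (3,2) = -30 − (-20) = -10.
Using column 3: -4 + (-12) + ? → (3,3) = -30 − (-16) = -14.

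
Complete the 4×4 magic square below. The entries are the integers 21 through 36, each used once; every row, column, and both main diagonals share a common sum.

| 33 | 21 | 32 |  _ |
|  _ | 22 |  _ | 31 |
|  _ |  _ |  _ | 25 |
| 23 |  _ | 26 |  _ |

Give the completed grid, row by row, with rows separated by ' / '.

33 21 32 28 / 34 22 27 31 / 24 36 29 25 / 23 35 26 30

The entries are 21 through 36, which sum to 456, so each line sums to 456/4 = 114.
Row 1: 33 + 21 + 32 + ? = 114, so (1,4) = 28.
Using column 4: 28 + 31 + 25 + ? → (4,4) = 114 − 84 = 30.
From main diagonal, 114 − (33 + 22 + 30) gives (3,3) = 29.
Using row 4: 23 + 26 + 30 + ? → (4,2) = 114 − 79 = 35.
Using column 2: 21 + 22 + 35 + ? → (3,2) = 114 − 78 = 36.
From column 3, 114 − (32 + 29 + 26) gives (2,3) = 27.
Row 2 must total 114; the given cells sum to 80, so (2,1) = 34.
Row 3: 36 + 29 + 25 + ? = 114, so (3,1) = 24.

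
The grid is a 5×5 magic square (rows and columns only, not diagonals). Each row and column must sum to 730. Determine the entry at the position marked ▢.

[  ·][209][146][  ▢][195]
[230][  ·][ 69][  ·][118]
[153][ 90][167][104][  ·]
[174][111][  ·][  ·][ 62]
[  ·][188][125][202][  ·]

83

Using row 3: 153 + 90 + 167 + 104 + ? → (3,5) = 730 − 514 = 216.
The remaining cell in column 2 is (2,2) = 730 − 598 = 132.
Using column 3: 146 + 69 + 167 + 125 + ? → (4,3) = 730 − 507 = 223.
Column 5 needs 730; the known cells sum to 591, so (5,5) = 139.
The remaining cell in row 2 is (2,4) = 730 − 549 = 181.
Row 4: 174 + 111 + 223 + 62 + ? = 730, so (4,4) = 160.
The remaining cell in row 5 is (5,1) = 730 − 654 = 76.
From column 1, 730 − (230 + 153 + 174 + 76) gives (1,1) = 97.
Using column 4: 181 + 104 + 160 + 202 + ? → (1,4) = 730 − 647 = 83.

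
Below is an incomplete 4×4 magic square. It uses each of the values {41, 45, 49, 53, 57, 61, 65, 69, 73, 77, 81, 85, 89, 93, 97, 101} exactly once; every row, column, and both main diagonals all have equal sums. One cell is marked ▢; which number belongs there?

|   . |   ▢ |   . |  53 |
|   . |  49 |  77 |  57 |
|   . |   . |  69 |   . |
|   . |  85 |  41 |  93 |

61

The 16 entries sum to 1136, so each line sums to 1136/4 = 284.
Using row 2: 49 + 77 + 57 + ? → (2,1) = 284 − 183 = 101.
Using row 4: 85 + 41 + 93 + ? → (4,1) = 284 − 219 = 65.
The remaining cell in column 3 is (1,3) = 284 − 187 = 97.
Using column 4: 53 + 57 + 93 + ? → (3,4) = 284 − 203 = 81.
Using main diagonal: 49 + 69 + 93 + ? → (1,1) = 284 − 211 = 73.
The remaining cell in anti-diagonal is (3,2) = 284 − 195 = 89.
Row 1: 73 + 97 + 53 + ? = 284, so (1,2) = 61.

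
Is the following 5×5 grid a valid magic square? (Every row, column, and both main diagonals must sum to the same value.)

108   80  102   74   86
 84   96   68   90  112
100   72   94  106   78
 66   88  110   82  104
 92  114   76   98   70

Row 1: 108 + 80 + 102 + 74 + 86 = 450.
Row 2: 84 + 96 + 68 + 90 + 112 = 450.
Row 3: 100 + 72 + 94 + 106 + 78 = 450.
Row 4: 66 + 88 + 110 + 82 + 104 = 450.
Row 5: 92 + 114 + 76 + 98 + 70 = 450.
Column 1: 108 + 84 + 100 + 66 + 92 = 450.
Column 2: 80 + 96 + 72 + 88 + 114 = 450.
Column 3: 102 + 68 + 94 + 110 + 76 = 450.
Column 4: 74 + 90 + 106 + 82 + 98 = 450.
Column 5: 86 + 112 + 78 + 104 + 70 = 450.
Main diagonal: 108 + 96 + 94 + 82 + 70 = 450.
Anti-diagonal: 86 + 90 + 94 + 88 + 92 = 450.
All lines sum to 450.

Yes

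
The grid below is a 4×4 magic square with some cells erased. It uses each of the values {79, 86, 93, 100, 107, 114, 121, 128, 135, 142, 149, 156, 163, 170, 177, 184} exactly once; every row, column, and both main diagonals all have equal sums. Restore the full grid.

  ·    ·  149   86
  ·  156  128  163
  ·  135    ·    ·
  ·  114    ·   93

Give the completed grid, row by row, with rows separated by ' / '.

The 16 entries sum to 2104, so each line sums to 2104/4 = 526.
Row 2: 156 + 128 + 163 + ? = 526, so (2,1) = 79.
The remaining cell in column 2 is (1,2) = 526 − 405 = 121.
Column 4 needs 526; the known cells sum to 342, so (3,4) = 184.
The remaining cell in anti-diagonal is (4,1) = 526 − 349 = 177.
Row 1 must total 526; the given cells sum to 356, so (1,1) = 170.
Row 4 must total 526; the given cells sum to 384, so (4,3) = 142.
The remaining cell in column 1 is (3,1) = 526 − 426 = 100.
From column 3, 526 − (149 + 128 + 142) gives (3,3) = 107.

170 121 149 86 / 79 156 128 163 / 100 135 107 184 / 177 114 142 93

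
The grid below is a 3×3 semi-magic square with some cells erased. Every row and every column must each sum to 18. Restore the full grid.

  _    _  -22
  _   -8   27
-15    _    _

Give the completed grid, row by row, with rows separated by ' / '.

From row 2, 18 − (-8 + 27) gives (2,1) = -1.
The remaining cell in column 1 is (1,1) = 18 − (-16) = 34.
Using column 3: -22 + 27 + ? → (3,3) = 18 − 5 = 13.
The remaining cell in row 1 is (1,2) = 18 − 12 = 6.
Row 3 must total 18; the given cells sum to -2, so (3,2) = 20.

34 6 -22 / -1 -8 27 / -15 20 13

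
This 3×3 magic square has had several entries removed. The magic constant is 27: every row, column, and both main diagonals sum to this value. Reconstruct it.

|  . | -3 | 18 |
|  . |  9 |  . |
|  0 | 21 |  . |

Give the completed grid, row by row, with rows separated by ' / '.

Row 1 must total 27; the given cells sum to 15, so (1,1) = 12.
From row 3, 27 − (0 + 21) gives (3,3) = 6.
Column 1: 12 + 0 + ? = 27, so (2,1) = 15.
From column 3, 27 − (18 + 6) gives (2,3) = 3.

12 -3 18 / 15 9 3 / 0 21 6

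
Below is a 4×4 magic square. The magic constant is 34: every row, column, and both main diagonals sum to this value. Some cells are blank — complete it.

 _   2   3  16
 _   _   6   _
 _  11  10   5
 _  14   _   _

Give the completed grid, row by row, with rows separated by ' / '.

13 2 3 16 / 12 7 6 9 / 8 11 10 5 / 1 14 15 4

From row 1, 34 − (2 + 3 + 16) gives (1,1) = 13.
From row 3, 34 − (11 + 10 + 5) gives (3,1) = 8.
From column 2, 34 − (2 + 11 + 14) gives (2,2) = 7.
Using column 3: 3 + 6 + 10 + ? → (4,3) = 34 − 19 = 15.
Main diagonal: 13 + 7 + 10 + ? = 34, so (4,4) = 4.
Using anti-diagonal: 16 + 6 + 11 + ? → (4,1) = 34 − 33 = 1.
Column 1 must total 34; the given cells sum to 22, so (2,1) = 12.
The remaining cell in column 4 is (2,4) = 34 − 25 = 9.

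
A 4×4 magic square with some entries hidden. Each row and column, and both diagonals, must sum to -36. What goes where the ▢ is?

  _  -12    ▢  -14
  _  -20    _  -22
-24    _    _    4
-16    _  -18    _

-8

Using column 4: -14 + (-22) + 4 + ? → (4,4) = -36 − (-32) = -4.
The remaining cell in row 4 is (4,2) = -36 − (-38) = 2.
Column 2: -12 + (-20) + 2 + ? = -36, so (3,2) = -6.
From anti-diagonal, -36 − (-14 + (-6) + (-16)) gives (2,3) = 0.
Row 2 needs -36; the known cells sum to -42, so (2,1) = 6.
Row 3 must total -36; the given cells sum to -26, so (3,3) = -10.
Column 1 needs -36; the known cells sum to -34, so (1,1) = -2.
Column 3 needs -36; the known cells sum to -28, so (1,3) = -8.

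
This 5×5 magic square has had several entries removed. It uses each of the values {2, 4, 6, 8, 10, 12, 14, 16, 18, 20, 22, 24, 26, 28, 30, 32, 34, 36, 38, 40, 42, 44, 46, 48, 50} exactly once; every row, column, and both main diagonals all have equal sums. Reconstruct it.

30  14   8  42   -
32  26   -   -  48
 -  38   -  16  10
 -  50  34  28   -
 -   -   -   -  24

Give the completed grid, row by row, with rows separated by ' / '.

The 25 entries sum to 650, so each line sums to 650/5 = 130.
Row 1: 30 + 14 + 8 + 42 + ? = 130, so (1,5) = 36.
The remaining cell in column 2 is (5,2) = 130 − 128 = 2.
Column 5: 36 + 48 + 10 + 24 + ? = 130, so (4,5) = 12.
Main diagonal needs 130; the known cells sum to 108, so (3,3) = 22.
Using row 3: 38 + 22 + 16 + 10 + ? → (3,1) = 130 − 86 = 44.
The remaining cell in row 4 is (4,1) = 130 − 124 = 6.
Column 1: 30 + 32 + 44 + 6 + ? = 130, so (5,1) = 18.
The remaining cell in anti-diagonal is (2,4) = 130 − 126 = 4.
Row 2 must total 130; the given cells sum to 110, so (2,3) = 20.
The remaining cell in column 3 is (5,3) = 130 − 84 = 46.
Column 4 needs 130; the known cells sum to 90, so (5,4) = 40.

30 14 8 42 36 / 32 26 20 4 48 / 44 38 22 16 10 / 6 50 34 28 12 / 18 2 46 40 24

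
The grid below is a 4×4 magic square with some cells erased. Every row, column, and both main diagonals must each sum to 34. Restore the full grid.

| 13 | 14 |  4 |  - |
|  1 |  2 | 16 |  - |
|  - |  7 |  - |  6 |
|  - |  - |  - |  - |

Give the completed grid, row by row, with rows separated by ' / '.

13 14 4 3 / 1 2 16 15 / 12 7 9 6 / 8 11 5 10

Using row 1: 13 + 14 + 4 + ? → (1,4) = 34 − 31 = 3.
Row 2 needs 34; the known cells sum to 19, so (2,4) = 15.
From column 2, 34 − (14 + 2 + 7) gives (4,2) = 11.
Column 4 needs 34; the known cells sum to 24, so (4,4) = 10.
Main diagonal needs 34; the known cells sum to 25, so (3,3) = 9.
Anti-diagonal: 3 + 16 + 7 + ? = 34, so (4,1) = 8.
Row 3 must total 34; the given cells sum to 22, so (3,1) = 12.
Using row 4: 8 + 11 + 10 + ? → (4,3) = 34 − 29 = 5.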